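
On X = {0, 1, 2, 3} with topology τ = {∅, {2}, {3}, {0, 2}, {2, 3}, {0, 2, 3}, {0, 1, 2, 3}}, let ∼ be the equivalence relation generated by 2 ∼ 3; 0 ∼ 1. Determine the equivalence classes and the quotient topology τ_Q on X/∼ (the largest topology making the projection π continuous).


X/∼ = {[0=1], [2=3]}; |τ_Q| = 3.

Equivalence classes: [0=1], [2=3].
Quotient map π: X → X/∼ sends 0 ↦ [0=1], 1 ↦ [0=1], 2 ↦ [2=3], 3 ↦ [2=3].
For each subset V ⊆ X/∼, compute π^{-1}(V) ⊆ X and check whether π^{-1}(V) ∈ τ. V is open in τ_Q iff π^{-1}(V) ∈ τ.
  V = {}: π^{-1}(V) = ∅ ∈ τ ✓.
  V = {[0=1]}: π^{-1}(V) = {0, 1} ∉ τ ✗.
  V = {[2=3]}: π^{-1}(V) = {2, 3} ∈ τ ✓.
  V = {[0=1], [2=3]}: π^{-1}(V) = {0, 1, 2, 3} ∈ τ ✓.
Open sets in the quotient: τ_Q = {{}, {[2=3]}, {[0=1], [2=3]}} (3 elements).


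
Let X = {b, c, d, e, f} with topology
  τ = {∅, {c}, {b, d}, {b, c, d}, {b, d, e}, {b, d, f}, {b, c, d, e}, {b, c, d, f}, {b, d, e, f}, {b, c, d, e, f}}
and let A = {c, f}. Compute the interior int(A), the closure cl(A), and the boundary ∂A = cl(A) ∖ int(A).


int(A) = {c}, cl(A) = {c, f}, ∂A = {f}.

Closed sets in (X, τ) are complements of opens:
  closed(X, τ) = {∅, {c}, {e}, {f}, {c, e}, {c, f}, {e, f}, {c, e, f}, {b, d, e, f}, {b, c, d, e, f}}.
int(A) = ⋃ {U ∈ τ : U ⊆ A}. Opens contained in A: ∅, {c}.
Taking the union of these: int(A) = {c}.
cl(A) = ⋂ {C closed : A ⊆ C}. Closed sets containing A: {c, f}, {c, e, f}, {b, c, d, e, f}.
Intersecting these: cl(A) = {c, f}.
∂A = cl(A) ∖ int(A) = {c, f} ∖ {c} = {f}.


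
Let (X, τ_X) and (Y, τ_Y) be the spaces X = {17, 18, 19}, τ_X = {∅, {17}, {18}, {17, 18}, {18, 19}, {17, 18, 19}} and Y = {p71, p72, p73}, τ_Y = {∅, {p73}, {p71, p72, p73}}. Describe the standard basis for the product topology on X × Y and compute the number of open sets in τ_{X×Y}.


Basis B = {∅ × ∅, {17} × {p73}, {18} × {p73}, {17, 18} × {p73}, {18, 19} × {p73}, {17} × {p71, p72, p73}, {17, 18, 19} × {p73}, {18} × {p71, p72, p73}, {17, 18} × {p71, p72, p73}, {18, 19} × {p71, p72, p73}, {17, 18, 19} × {p71, p72, p73}}; |τ_{X×Y}| = 18.

Enumerate products U × V with U ∈ τ_X, V ∈ τ_Y (deduplicated):
  ∅ × ∅ = {} (∅)
  {17} × {p73} = {(17,p73)}
  {18} × {p73} = {(18,p73)}
  {17, 18} × {p73} = {(17,p73), (18,p73)}
  {18, 19} × {p73} = {(18,p73), (19,p73)}
  {17} × {p71, p72, p73} = {(17,p71), (17,p72), (17,p73)}
  {17, 18, 19} × {p73} = {(17,p73), (18,p73), (19,p73)}
  {18} × {p71, p72, p73} = {(18,p71), (18,p72), (18,p73)}
  {17, 18} × {p71, p72, p73} = {(17,p71), (17,p72), (17,p73), (18,p71), (18,p72), (18,p73)}
  {18, 19} × {p71, p72, p73} = {(18,p71), (18,p72), (18,p73), (19,p71), (19,p72), (19,p73)}
  {17, 18, 19} × {p71, p72, p73} = {(17,p71), (17,p72), (17,p73), (18,p71), (18,p72), (18,p73), (19,p71), (19,p72), (19,p73)}
These 11 distinct sets form the basis B.
Close under arbitrary unions to get τ_{X×Y}; counting gives |τ_{X×Y}| = 18.


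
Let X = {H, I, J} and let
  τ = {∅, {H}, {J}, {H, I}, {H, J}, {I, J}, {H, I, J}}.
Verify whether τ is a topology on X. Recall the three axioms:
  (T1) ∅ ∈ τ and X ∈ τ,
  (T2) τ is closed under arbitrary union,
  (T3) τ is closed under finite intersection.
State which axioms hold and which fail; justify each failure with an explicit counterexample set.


τ is NOT a topology on X.

Axiom (T1): ∅ ∈ τ? Yes; X ∈ τ? Yes.
Axiom (T2/T3): check pairwise unions and intersections of members of τ.
Counterexample for (T3): {H, I} ∩ {I, J} = {I} ∉ τ. Therefore τ is NOT a topology.


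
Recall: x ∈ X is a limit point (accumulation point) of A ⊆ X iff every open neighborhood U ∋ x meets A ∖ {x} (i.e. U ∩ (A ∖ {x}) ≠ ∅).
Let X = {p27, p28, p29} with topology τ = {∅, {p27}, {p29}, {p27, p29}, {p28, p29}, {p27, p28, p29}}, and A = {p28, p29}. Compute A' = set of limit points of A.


A' = {p28}

For each x ∈ X, list the open sets U ∈ τ with x ∈ U, then check whether U ∩ (A ∖ {x}) ≠ ∅ for every such U.
  x = p27: open {p27} ∋ x has {p27} ∩ (A ∖ {p27}) = ∅, so x is NOT a limit point.
  x = p28: opens ∋ x are {p28, p29}, {p27, p28, p29}; each meets A ∖ {p28}, so x IS a limit point.
  x = p29: open {p29} ∋ x has {p29} ∩ (A ∖ {p29}) = ∅, so x is NOT a limit point.
Collecting: A' = {p28}.


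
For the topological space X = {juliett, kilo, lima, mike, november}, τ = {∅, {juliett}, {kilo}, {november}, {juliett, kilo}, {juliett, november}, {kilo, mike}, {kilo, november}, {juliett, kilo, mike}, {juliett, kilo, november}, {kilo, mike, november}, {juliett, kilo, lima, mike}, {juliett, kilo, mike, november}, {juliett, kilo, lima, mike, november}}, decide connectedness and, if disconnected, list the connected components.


(X, τ) is disconnected; components = [{november}, {juliett, kilo, lima, mike}].

Find clopen sets (U ∈ τ with X ∖ U ∈ τ):
  U = ∅, X ∖ U = {juliett, kilo, lima, mike, november} — both open, so U is clopen.
  U = {november}, X ∖ U = {juliett, kilo, lima, mike} — both open, so U is clopen.
  U = {juliett, kilo, lima, mike}, X ∖ U = {november} — both open, so U is clopen.
  U = {juliett, kilo, lima, mike, november}, X ∖ U = ∅ — both open, so U is clopen.
Nontrivial clopen(s) exist: e.g. {juliett, kilo, lima, mike}. So (X, τ) is disconnected.
Compute connected components by grouping points that agree on all clopens:
  component: {november}
  component: {juliett, kilo, lima, mike}


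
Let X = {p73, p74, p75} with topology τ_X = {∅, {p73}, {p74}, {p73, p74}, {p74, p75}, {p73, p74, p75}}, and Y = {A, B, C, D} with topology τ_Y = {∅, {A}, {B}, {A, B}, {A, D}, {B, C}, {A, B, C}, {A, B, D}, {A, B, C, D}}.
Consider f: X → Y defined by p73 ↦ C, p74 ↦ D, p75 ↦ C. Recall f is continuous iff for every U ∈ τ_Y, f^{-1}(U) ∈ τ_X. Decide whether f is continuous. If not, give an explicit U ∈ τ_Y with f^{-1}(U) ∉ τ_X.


f is NOT continuous.

Compute f^{-1}(U) for each U ∈ τ_Y:
  U = ∅: f^{-1}(U) = ∅ ∈ τ_X ✓.
  U = {A}: f^{-1}(U) = ∅ ∈ τ_X ✓.
  U = {B}: f^{-1}(U) = ∅ ∈ τ_X ✓.
  U = {A, B}: f^{-1}(U) = ∅ ∈ τ_X ✓.
  U = {A, D}: f^{-1}(U) = {p74} ∈ τ_X ✓.
  U = {B, C}: f^{-1}(U) = {p73, p75} ∉ τ_X ✗.
  U = {A, B, C}: f^{-1}(U) = {p73, p75} ∉ τ_X ✗.
  U = {A, B, D}: f^{-1}(U) = {p74} ∈ τ_X ✓.
  U = {A, B, C, D}: f^{-1}(U) = {p73, p74, p75} ∈ τ_X ✓.
Found U = {B, C} with f^{-1}(U) = {p73, p75} not in τ_X. Therefore f is NOT continuous.


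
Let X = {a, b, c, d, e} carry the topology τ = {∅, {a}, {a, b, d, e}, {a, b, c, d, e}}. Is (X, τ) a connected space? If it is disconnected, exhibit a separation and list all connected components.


(X, τ) is connected.

Find clopen sets (U ∈ τ with X ∖ U ∈ τ):
  U = ∅, X ∖ U = {a, b, c, d, e} — both open, so U is clopen.
  U = {a, b, c, d, e}, X ∖ U = ∅ — both open, so U is clopen.
Only trivial clopens (∅ and X) exist, so (X, τ) is connected.
Compute connected components by grouping points that agree on all clopens:
  component: {a, b, c, d, e}


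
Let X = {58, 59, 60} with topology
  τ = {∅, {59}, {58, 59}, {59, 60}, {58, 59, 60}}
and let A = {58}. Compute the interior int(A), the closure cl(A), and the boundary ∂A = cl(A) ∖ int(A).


int(A) = ∅, cl(A) = {58}, ∂A = {58}.

Closed sets in (X, τ) are complements of opens:
  closed(X, τ) = {∅, {58}, {60}, {58, 60}, {58, 59, 60}}.
int(A) = ⋃ {U ∈ τ : U ⊆ A}. Opens contained in A: ∅.
Taking the union of these: int(A) = ∅.
cl(A) = ⋂ {C closed : A ⊆ C}. Closed sets containing A: {58}, {58, 60}, {58, 59, 60}.
Intersecting these: cl(A) = {58}.
∂A = cl(A) ∖ int(A) = {58} ∖ ∅ = {58}.


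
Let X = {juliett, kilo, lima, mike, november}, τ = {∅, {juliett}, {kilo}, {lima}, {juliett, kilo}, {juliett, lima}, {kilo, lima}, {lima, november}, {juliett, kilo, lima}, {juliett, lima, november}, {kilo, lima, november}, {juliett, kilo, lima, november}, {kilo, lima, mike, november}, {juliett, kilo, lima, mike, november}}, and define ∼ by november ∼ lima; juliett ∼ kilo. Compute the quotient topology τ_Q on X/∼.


X/∼ = {[juliett=kilo], [lima=november], [mike]}; |τ_Q| = 5.

Equivalence classes: [juliett=kilo], [lima=november], [mike].
Quotient map π: X → X/∼ sends juliett ↦ [juliett=kilo], kilo ↦ [juliett=kilo], lima ↦ [lima=november], mike ↦ [mike], november ↦ [lima=november].
For each subset V ⊆ X/∼, compute π^{-1}(V) ⊆ X and check whether π^{-1}(V) ∈ τ. V is open in τ_Q iff π^{-1}(V) ∈ τ.
  V = {}: π^{-1}(V) = ∅ ∈ τ ✓.
  V = {[juliett=kilo]}: π^{-1}(V) = {juliett, kilo} ∈ τ ✓.
  V = {[lima=november]}: π^{-1}(V) = {lima, november} ∈ τ ✓.
  V = {[juliett=kilo], [lima=november]}: π^{-1}(V) = {juliett, kilo, lima, november} ∈ τ ✓.
  V = {[mike]}: π^{-1}(V) = {mike} ∉ τ ✗.
  V = {[juliett=kilo], [mike]}: π^{-1}(V) = {juliett, kilo, mike} ∉ τ ✗.
  V = {[lima=november], [mike]}: π^{-1}(V) = {lima, mike, november} ∉ τ ✗.
  V = {[juliett=kilo], [lima=november], [mike]}: π^{-1}(V) = {juliett, kilo, lima, mike, november} ∈ τ ✓.
Open sets in the quotient: τ_Q = {{}, {[juliett=kilo]}, {[lima=november]}, {[juliett=kilo], [lima=november]}, {[juliett=kilo], [lima=november], [mike]}} (5 elements).


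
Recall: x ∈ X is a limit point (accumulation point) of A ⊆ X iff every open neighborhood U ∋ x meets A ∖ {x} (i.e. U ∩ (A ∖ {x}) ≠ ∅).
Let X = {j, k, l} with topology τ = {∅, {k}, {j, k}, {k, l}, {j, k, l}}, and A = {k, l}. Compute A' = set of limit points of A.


A' = {j, l}

For each x ∈ X, list the open sets U ∈ τ with x ∈ U, then check whether U ∩ (A ∖ {x}) ≠ ∅ for every such U.
  x = j: opens ∋ x are {j, k}, {j, k, l}; each meets A ∖ {j}, so x IS a limit point.
  x = k: open {k} ∋ x has {k} ∩ (A ∖ {k}) = ∅, so x is NOT a limit point.
  x = l: opens ∋ x are {k, l}, {j, k, l}; each meets A ∖ {l}, so x IS a limit point.
Collecting: A' = {j, l}.


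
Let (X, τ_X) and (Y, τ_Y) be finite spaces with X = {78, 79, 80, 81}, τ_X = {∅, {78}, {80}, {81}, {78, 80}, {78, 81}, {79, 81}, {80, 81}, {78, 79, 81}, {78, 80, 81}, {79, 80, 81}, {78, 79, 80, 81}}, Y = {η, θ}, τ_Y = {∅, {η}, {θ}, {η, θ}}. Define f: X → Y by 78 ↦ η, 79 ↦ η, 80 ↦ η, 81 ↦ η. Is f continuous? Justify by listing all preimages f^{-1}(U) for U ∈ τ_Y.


f IS continuous.

Compute f^{-1}(U) for each U ∈ τ_Y:
  U = ∅: f^{-1}(U) = ∅ ∈ τ_X ✓.
  U = {η}: f^{-1}(U) = {78, 79, 80, 81} ∈ τ_X ✓.
  U = {θ}: f^{-1}(U) = ∅ ∈ τ_X ✓.
  U = {η, θ}: f^{-1}(U) = {78, 79, 80, 81} ∈ τ_X ✓.
Every preimage lies in τ_X, so f IS continuous.


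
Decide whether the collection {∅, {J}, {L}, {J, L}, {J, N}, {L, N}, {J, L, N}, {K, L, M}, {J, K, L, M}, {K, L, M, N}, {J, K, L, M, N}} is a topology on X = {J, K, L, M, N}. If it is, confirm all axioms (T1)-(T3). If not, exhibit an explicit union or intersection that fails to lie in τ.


τ is NOT a topology on X.

Axiom (T1): ∅ ∈ τ? Yes; X ∈ τ? Yes.
Axiom (T2/T3): check pairwise unions and intersections of members of τ.
Counterexample for (T3): {J, N} ∩ {L, N} = {N} ∉ τ. Therefore τ is NOT a topology.


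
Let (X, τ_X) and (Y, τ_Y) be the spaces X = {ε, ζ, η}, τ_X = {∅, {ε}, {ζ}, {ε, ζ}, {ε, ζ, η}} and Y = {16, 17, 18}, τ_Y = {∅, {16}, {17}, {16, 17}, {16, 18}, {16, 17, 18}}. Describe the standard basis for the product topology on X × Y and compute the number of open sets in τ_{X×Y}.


Basis B = {∅ × ∅, {ε} × {16}, {ε} × {17}, {ζ} × {16}, {ζ} × {17}, {ε} × {16, 17}, {ε} × {16, 18}, {ε, ζ} × {16}, {ε, ζ} × {17}, {ζ} × {16, 17}, {ζ} × {16, 18}, {ε} × {16, 17, 18}, {ε, ζ, η} × {16}, {ε, ζ, η} × {17}, {ζ} × {16, 17, 18}, {ε, ζ} × {16, 17}, {ε, ζ} × {16, 18}, {ε, ζ} × {16, 17, 18}, {ε, ζ, η} × {16, 17}, {ε, ζ, η} × {16, 18}, {ε, ζ, η} × {16, 17, 18}}; |τ_{X×Y}| = 70.

Enumerate products U × V with U ∈ τ_X, V ∈ τ_Y (deduplicated):
  ∅ × ∅ = {} (∅)
  {ε} × {16} = {(ε,16)}
  {ε} × {17} = {(ε,17)}
  {ζ} × {16} = {(ζ,16)}
  {ζ} × {17} = {(ζ,17)}
  {ε} × {16, 17} = {(ε,16), (ε,17)}
  {ε} × {16, 18} = {(ε,16), (ε,18)}
  {ε, ζ} × {16} = {(ε,16), (ζ,16)}
  {ε, ζ} × {17} = {(ε,17), (ζ,17)}
  {ζ} × {16, 17} = {(ζ,16), (ζ,17)}
  {ζ} × {16, 18} = {(ζ,16), (ζ,18)}
  {ε} × {16, 17, 18} = {(ε,16), (ε,17), (ε,18)}
  {ε, ζ, η} × {16} = {(ε,16), (ζ,16), (η,16)}
  {ε, ζ, η} × {17} = {(ε,17), (ζ,17), (η,17)}
  {ζ} × {16, 17, 18} = {(ζ,16), (ζ,17), (ζ,18)}
  {ε, ζ} × {16, 17} = {(ε,16), (ε,17), (ζ,16), (ζ,17)}
  {ε, ζ} × {16, 18} = {(ε,16), (ε,18), (ζ,16), (ζ,18)}
  {ε, ζ} × {16, 17, 18} = {(ε,16), (ε,17), (ε,18), (ζ,16), (ζ,17), (ζ,18)}
  {ε, ζ, η} × {16, 17} = {(ε,16), (ε,17), (ζ,16), (ζ,17), (η,16), (η,17)}
  {ε, ζ, η} × {16, 18} = {(ε,16), (ε,18), (ζ,16), (ζ,18), (η,16), (η,18)}
  {ε, ζ, η} × {16, 17, 18} = {(ε,16), (ε,17), (ε,18), (ζ,16), (ζ,17), (ζ,18), (η,16), (η,17), (η,18)}
These 21 distinct sets form the basis B.
Close under arbitrary unions to get τ_{X×Y}; counting gives |τ_{X×Y}| = 70.


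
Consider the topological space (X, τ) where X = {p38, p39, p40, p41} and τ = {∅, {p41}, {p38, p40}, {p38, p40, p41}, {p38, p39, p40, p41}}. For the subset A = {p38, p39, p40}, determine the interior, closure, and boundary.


int(A) = {p38, p40}, cl(A) = {p38, p39, p40}, ∂A = {p39}.

Closed sets in (X, τ) are complements of opens:
  closed(X, τ) = {∅, {p39}, {p39, p41}, {p38, p39, p40}, {p38, p39, p40, p41}}.
int(A) = ⋃ {U ∈ τ : U ⊆ A}. Opens contained in A: ∅, {p38, p40}.
Taking the union of these: int(A) = {p38, p40}.
cl(A) = ⋂ {C closed : A ⊆ C}. Closed sets containing A: {p38, p39, p40}, {p38, p39, p40, p41}.
Intersecting these: cl(A) = {p38, p39, p40}.
∂A = cl(A) ∖ int(A) = {p38, p39, p40} ∖ {p38, p40} = {p39}.


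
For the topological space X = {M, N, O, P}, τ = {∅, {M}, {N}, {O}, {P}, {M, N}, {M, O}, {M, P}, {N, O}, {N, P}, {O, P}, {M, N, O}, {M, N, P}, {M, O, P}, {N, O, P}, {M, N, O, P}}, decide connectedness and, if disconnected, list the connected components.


(X, τ) is disconnected; components = [{M}, {N}, {O}, {P}].

Find clopen sets (U ∈ τ with X ∖ U ∈ τ):
  U = ∅, X ∖ U = {M, N, O, P} — both open, so U is clopen.
  U = {M}, X ∖ U = {N, O, P} — both open, so U is clopen.
  U = {N}, X ∖ U = {M, O, P} — both open, so U is clopen.
  U = {O}, X ∖ U = {M, N, P} — both open, so U is clopen.
  U = {P}, X ∖ U = {M, N, O} — both open, so U is clopen.
  U = {M, N}, X ∖ U = {O, P} — both open, so U is clopen.
  U = {M, O}, X ∖ U = {N, P} — both open, so U is clopen.
  U = {M, P}, X ∖ U = {N, O} — both open, so U is clopen.
  U = {N, O}, X ∖ U = {M, P} — both open, so U is clopen.
  U = {N, P}, X ∖ U = {M, O} — both open, so U is clopen.
  U = {O, P}, X ∖ U = {M, N} — both open, so U is clopen.
  U = {M, N, O}, X ∖ U = {P} — both open, so U is clopen.
  U = {M, N, P}, X ∖ U = {O} — both open, so U is clopen.
  U = {M, O, P}, X ∖ U = {N} — both open, so U is clopen.
  U = {N, O, P}, X ∖ U = {M} — both open, so U is clopen.
  U = {M, N, O, P}, X ∖ U = ∅ — both open, so U is clopen.
Nontrivial clopen(s) exist: e.g. {M, N, O}. So (X, τ) is disconnected.
Compute connected components by grouping points that agree on all clopens:
  component: {M}
  component: {N}
  component: {O}
  component: {P}


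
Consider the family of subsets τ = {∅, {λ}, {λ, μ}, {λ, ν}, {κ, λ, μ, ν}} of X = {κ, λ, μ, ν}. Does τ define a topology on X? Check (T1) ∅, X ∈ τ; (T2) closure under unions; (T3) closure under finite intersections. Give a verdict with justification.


τ is NOT a topology on X.

Axiom (T1): ∅ ∈ τ? Yes; X ∈ τ? Yes.
Axiom (T2/T3): check pairwise unions and intersections of members of τ.
Counterexample for (T2): {λ, μ} ∪ {λ, ν} = {λ, μ, ν} ∉ τ. Therefore τ is NOT a topology.


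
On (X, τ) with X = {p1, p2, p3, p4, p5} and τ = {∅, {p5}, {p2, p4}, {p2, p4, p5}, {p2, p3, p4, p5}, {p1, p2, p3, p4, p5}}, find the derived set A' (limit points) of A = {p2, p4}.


A' = {p1, p2, p3, p4}

For each x ∈ X, list the open sets U ∈ τ with x ∈ U, then check whether U ∩ (A ∖ {x}) ≠ ∅ for every such U.
  x = p1: opens ∋ x are {p1, p2, p3, p4, p5}; each meets A ∖ {p1}, so x IS a limit point.
  x = p2: opens ∋ x are {p2, p4}, {p2, p4, p5}, {p2, p3, p4, p5}, {p1, p2, p3, p4, p5}; each meets A ∖ {p2}, so x IS a limit point.
  x = p3: opens ∋ x are {p2, p3, p4, p5}, {p1, p2, p3, p4, p5}; each meets A ∖ {p3}, so x IS a limit point.
  x = p4: opens ∋ x are {p2, p4}, {p2, p4, p5}, {p2, p3, p4, p5}, {p1, p2, p3, p4, p5}; each meets A ∖ {p4}, so x IS a limit point.
  x = p5: open {p5} ∋ x has {p5} ∩ (A ∖ {p5}) = ∅, so x is NOT a limit point.
Collecting: A' = {p1, p2, p3, p4}.


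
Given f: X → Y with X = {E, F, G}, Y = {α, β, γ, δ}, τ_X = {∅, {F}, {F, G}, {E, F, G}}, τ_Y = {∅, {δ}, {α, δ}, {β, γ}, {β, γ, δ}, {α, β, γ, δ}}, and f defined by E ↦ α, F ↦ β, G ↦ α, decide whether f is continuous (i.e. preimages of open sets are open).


f is NOT continuous.

Compute f^{-1}(U) for each U ∈ τ_Y:
  U = ∅: f^{-1}(U) = ∅ ∈ τ_X ✓.
  U = {δ}: f^{-1}(U) = ∅ ∈ τ_X ✓.
  U = {α, δ}: f^{-1}(U) = {E, G} ∉ τ_X ✗.
  U = {β, γ}: f^{-1}(U) = {F} ∈ τ_X ✓.
  U = {β, γ, δ}: f^{-1}(U) = {F} ∈ τ_X ✓.
  U = {α, β, γ, δ}: f^{-1}(U) = {E, F, G} ∈ τ_X ✓.
Found U = {α, δ} with f^{-1}(U) = {E, G} not in τ_X. Therefore f is NOT continuous.


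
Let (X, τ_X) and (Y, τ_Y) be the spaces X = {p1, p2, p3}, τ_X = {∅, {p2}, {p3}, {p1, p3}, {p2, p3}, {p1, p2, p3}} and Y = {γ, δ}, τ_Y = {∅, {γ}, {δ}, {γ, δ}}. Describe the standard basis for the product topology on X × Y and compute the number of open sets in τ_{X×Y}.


Basis B = {∅ × ∅, {p2} × {γ}, {p2} × {δ}, {p3} × {γ}, {p3} × {δ}, {p1, p3} × {γ}, {p1, p3} × {δ}, {p2} × {γ, δ}, {p2, p3} × {γ}, {p2, p3} × {δ}, {p3} × {γ, δ}, {p1, p2, p3} × {γ}, {p1, p2, p3} × {δ}, {p1, p3} × {γ, δ}, {p2, p3} × {γ, δ}, {p1, p2, p3} × {γ, δ}}; |τ_{X×Y}| = 36.

Enumerate products U × V with U ∈ τ_X, V ∈ τ_Y (deduplicated):
  ∅ × ∅ = {} (∅)
  {p2} × {γ} = {(p2,γ)}
  {p2} × {δ} = {(p2,δ)}
  {p3} × {γ} = {(p3,γ)}
  {p3} × {δ} = {(p3,δ)}
  {p1, p3} × {γ} = {(p1,γ), (p3,γ)}
  {p1, p3} × {δ} = {(p1,δ), (p3,δ)}
  {p2} × {γ, δ} = {(p2,γ), (p2,δ)}
  {p2, p3} × {γ} = {(p2,γ), (p3,γ)}
  {p2, p3} × {δ} = {(p2,δ), (p3,δ)}
  {p3} × {γ, δ} = {(p3,γ), (p3,δ)}
  {p1, p2, p3} × {γ} = {(p1,γ), (p2,γ), (p3,γ)}
  {p1, p2, p3} × {δ} = {(p1,δ), (p2,δ), (p3,δ)}
  {p1, p3} × {γ, δ} = {(p1,γ), (p1,δ), (p3,γ), (p3,δ)}
  {p2, p3} × {γ, δ} = {(p2,γ), (p2,δ), (p3,γ), (p3,δ)}
  {p1, p2, p3} × {γ, δ} = {(p1,γ), (p1,δ), (p2,γ), (p2,δ), (p3,γ), (p3,δ)}
These 16 distinct sets form the basis B.
Close under arbitrary unions to get τ_{X×Y}; counting gives |τ_{X×Y}| = 36.


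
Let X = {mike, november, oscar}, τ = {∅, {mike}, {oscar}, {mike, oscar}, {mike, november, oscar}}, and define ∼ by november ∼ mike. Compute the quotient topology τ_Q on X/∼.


X/∼ = {[mike=november], [oscar]}; |τ_Q| = 3.

Equivalence classes: [mike=november], [oscar].
Quotient map π: X → X/∼ sends mike ↦ [mike=november], november ↦ [mike=november], oscar ↦ [oscar].
For each subset V ⊆ X/∼, compute π^{-1}(V) ⊆ X and check whether π^{-1}(V) ∈ τ. V is open in τ_Q iff π^{-1}(V) ∈ τ.
  V = {}: π^{-1}(V) = ∅ ∈ τ ✓.
  V = {[mike=november]}: π^{-1}(V) = {mike, november} ∉ τ ✗.
  V = {[oscar]}: π^{-1}(V) = {oscar} ∈ τ ✓.
  V = {[mike=november], [oscar]}: π^{-1}(V) = {mike, november, oscar} ∈ τ ✓.
Open sets in the quotient: τ_Q = {{}, {[oscar]}, {[mike=november], [oscar]}} (3 elements).


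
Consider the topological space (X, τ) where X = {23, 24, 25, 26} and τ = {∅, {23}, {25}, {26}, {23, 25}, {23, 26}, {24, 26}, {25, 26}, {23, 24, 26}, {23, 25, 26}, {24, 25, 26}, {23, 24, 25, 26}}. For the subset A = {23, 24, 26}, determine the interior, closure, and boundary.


int(A) = {23, 24, 26}, cl(A) = {23, 24, 26}, ∂A = ∅.

Closed sets in (X, τ) are complements of opens:
  closed(X, τ) = {∅, {23}, {24}, {25}, {23, 24}, {23, 25}, {24, 25}, {24, 26}, {23, 24, 25}, {23, 24, 26}, {24, 25, 26}, {23, 24, 25, 26}}.
int(A) = ⋃ {U ∈ τ : U ⊆ A}. Opens contained in A: ∅, {23}, {26}, {23, 26}, {24, 26}, {23, 24, 26}.
Taking the union of these: int(A) = {23, 24, 26}.
cl(A) = ⋂ {C closed : A ⊆ C}. Closed sets containing A: {23, 24, 26}, {23, 24, 25, 26}.
Intersecting these: cl(A) = {23, 24, 26}.
∂A = cl(A) ∖ int(A) = {23, 24, 26} ∖ {23, 24, 26} = ∅.


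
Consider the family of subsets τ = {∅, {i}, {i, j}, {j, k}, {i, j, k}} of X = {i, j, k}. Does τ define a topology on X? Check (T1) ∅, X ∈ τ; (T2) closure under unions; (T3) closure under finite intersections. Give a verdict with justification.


τ is NOT a topology on X.

Axiom (T1): ∅ ∈ τ? Yes; X ∈ τ? Yes.
Axiom (T2/T3): check pairwise unions and intersections of members of τ.
Counterexample for (T3): {i, j} ∩ {j, k} = {j} ∉ τ. Therefore τ is NOT a topology.


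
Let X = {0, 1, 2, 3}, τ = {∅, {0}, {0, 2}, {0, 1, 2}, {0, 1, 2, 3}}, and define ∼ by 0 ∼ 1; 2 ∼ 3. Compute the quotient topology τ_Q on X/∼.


X/∼ = {[0=1], [2=3]}; |τ_Q| = 2.

Equivalence classes: [0=1], [2=3].
Quotient map π: X → X/∼ sends 0 ↦ [0=1], 1 ↦ [0=1], 2 ↦ [2=3], 3 ↦ [2=3].
For each subset V ⊆ X/∼, compute π^{-1}(V) ⊆ X and check whether π^{-1}(V) ∈ τ. V is open in τ_Q iff π^{-1}(V) ∈ τ.
  V = {}: π^{-1}(V) = ∅ ∈ τ ✓.
  V = {[0=1]}: π^{-1}(V) = {0, 1} ∉ τ ✗.
  V = {[2=3]}: π^{-1}(V) = {2, 3} ∉ τ ✗.
  V = {[0=1], [2=3]}: π^{-1}(V) = {0, 1, 2, 3} ∈ τ ✓.
Open sets in the quotient: τ_Q = {{}, {[0=1], [2=3]}} (2 elements).


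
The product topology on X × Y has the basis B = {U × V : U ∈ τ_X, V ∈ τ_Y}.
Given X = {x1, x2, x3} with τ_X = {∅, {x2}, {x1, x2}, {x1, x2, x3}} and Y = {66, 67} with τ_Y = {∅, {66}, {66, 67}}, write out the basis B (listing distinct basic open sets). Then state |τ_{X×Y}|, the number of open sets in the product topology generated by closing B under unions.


Basis B = {∅ × ∅, {x2} × {66}, {x1, x2} × {66}, {x2} × {66, 67}, {x1, x2, x3} × {66}, {x1, x2} × {66, 67}, {x1, x2, x3} × {66, 67}}; |τ_{X×Y}| = 10.

Enumerate products U × V with U ∈ τ_X, V ∈ τ_Y (deduplicated):
  ∅ × ∅ = {} (∅)
  {x2} × {66} = {(x2,66)}
  {x1, x2} × {66} = {(x1,66), (x2,66)}
  {x2} × {66, 67} = {(x2,66), (x2,67)}
  {x1, x2, x3} × {66} = {(x1,66), (x2,66), (x3,66)}
  {x1, x2} × {66, 67} = {(x1,66), (x1,67), (x2,66), (x2,67)}
  {x1, x2, x3} × {66, 67} = {(x1,66), (x1,67), (x2,66), (x2,67), (x3,66), (x3,67)}
These 7 distinct sets form the basis B.
Close under arbitrary unions to get τ_{X×Y}; counting gives |τ_{X×Y}| = 10.


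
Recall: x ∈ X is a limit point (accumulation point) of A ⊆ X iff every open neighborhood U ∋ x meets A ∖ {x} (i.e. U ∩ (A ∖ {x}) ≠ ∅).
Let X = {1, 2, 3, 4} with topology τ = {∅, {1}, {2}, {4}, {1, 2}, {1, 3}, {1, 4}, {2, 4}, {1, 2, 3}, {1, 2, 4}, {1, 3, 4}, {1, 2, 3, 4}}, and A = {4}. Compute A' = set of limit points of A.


A' = ∅

For each x ∈ X, list the open sets U ∈ τ with x ∈ U, then check whether U ∩ (A ∖ {x}) ≠ ∅ for every such U.
  x = 1: open {1} ∋ x has {1} ∩ (A ∖ {1}) = ∅, so x is NOT a limit point.
  x = 2: open {2} ∋ x has {2} ∩ (A ∖ {2}) = ∅, so x is NOT a limit point.
  x = 3: open {1, 3} ∋ x has {1, 3} ∩ (A ∖ {3}) = ∅, so x is NOT a limit point.
  x = 4: open {4} ∋ x has {4} ∩ (A ∖ {4}) = ∅, so x is NOT a limit point.
Collecting: A' = ∅.


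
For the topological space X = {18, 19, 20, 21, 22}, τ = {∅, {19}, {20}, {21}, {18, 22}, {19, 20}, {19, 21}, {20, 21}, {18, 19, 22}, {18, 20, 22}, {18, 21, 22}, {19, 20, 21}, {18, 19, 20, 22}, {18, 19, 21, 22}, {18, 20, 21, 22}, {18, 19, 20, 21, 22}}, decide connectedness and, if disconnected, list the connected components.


(X, τ) is disconnected; components = [{19}, {20}, {21}, {18, 22}].

Find clopen sets (U ∈ τ with X ∖ U ∈ τ):
  U = ∅, X ∖ U = {18, 19, 20, 21, 22} — both open, so U is clopen.
  U = {19}, X ∖ U = {18, 20, 21, 22} — both open, so U is clopen.
  U = {20}, X ∖ U = {18, 19, 21, 22} — both open, so U is clopen.
  U = {21}, X ∖ U = {18, 19, 20, 22} — both open, so U is clopen.
  U = {18, 22}, X ∖ U = {19, 20, 21} — both open, so U is clopen.
  U = {19, 20}, X ∖ U = {18, 21, 22} — both open, so U is clopen.
  U = {19, 21}, X ∖ U = {18, 20, 22} — both open, so U is clopen.
  U = {20, 21}, X ∖ U = {18, 19, 22} — both open, so U is clopen.
  U = {18, 19, 22}, X ∖ U = {20, 21} — both open, so U is clopen.
  U = {18, 20, 22}, X ∖ U = {19, 21} — both open, so U is clopen.
  U = {18, 21, 22}, X ∖ U = {19, 20} — both open, so U is clopen.
  U = {19, 20, 21}, X ∖ U = {18, 22} — both open, so U is clopen.
  U = {18, 19, 20, 22}, X ∖ U = {21} — both open, so U is clopen.
  U = {18, 19, 21, 22}, X ∖ U = {20} — both open, so U is clopen.
  U = {18, 20, 21, 22}, X ∖ U = {19} — both open, so U is clopen.
  U = {18, 19, 20, 21, 22}, X ∖ U = ∅ — both open, so U is clopen.
Nontrivial clopen(s) exist: e.g. {18, 20, 22}. So (X, τ) is disconnected.
Compute connected components by grouping points that agree on all clopens:
  component: {19}
  component: {20}
  component: {21}
  component: {18, 22}


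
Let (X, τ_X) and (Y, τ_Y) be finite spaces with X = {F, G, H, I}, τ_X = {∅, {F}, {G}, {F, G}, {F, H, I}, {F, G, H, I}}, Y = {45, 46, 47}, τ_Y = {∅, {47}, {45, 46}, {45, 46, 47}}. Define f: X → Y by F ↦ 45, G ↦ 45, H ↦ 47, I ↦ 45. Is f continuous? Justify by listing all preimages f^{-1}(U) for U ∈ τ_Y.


f is NOT continuous.

Compute f^{-1}(U) for each U ∈ τ_Y:
  U = ∅: f^{-1}(U) = ∅ ∈ τ_X ✓.
  U = {47}: f^{-1}(U) = {H} ∉ τ_X ✗.
  U = {45, 46}: f^{-1}(U) = {F, G, I} ∉ τ_X ✗.
  U = {45, 46, 47}: f^{-1}(U) = {F, G, H, I} ∈ τ_X ✓.
Found U = {47} with f^{-1}(U) = {H} not in τ_X. Therefore f is NOT continuous.


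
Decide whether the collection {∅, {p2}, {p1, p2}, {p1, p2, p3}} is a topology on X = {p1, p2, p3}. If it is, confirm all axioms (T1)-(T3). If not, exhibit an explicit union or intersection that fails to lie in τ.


τ IS a topology on X.

Axiom (T1): ∅ ∈ τ? Yes; X ∈ τ? Yes.
Axiom (T2/T3): check pairwise unions and intersections of members of τ.
All pairwise intersections and unions checked — each lies in τ. Therefore τ satisfies (T1), (T2), (T3): it IS a topology on X.


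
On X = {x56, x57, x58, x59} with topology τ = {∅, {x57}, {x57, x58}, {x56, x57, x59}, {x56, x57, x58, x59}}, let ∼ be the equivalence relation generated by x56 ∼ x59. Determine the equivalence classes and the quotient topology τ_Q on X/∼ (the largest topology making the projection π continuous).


X/∼ = {[x56=x59], [x57], [x58]}; |τ_Q| = 5.

Equivalence classes: [x56=x59], [x57], [x58].
Quotient map π: X → X/∼ sends x56 ↦ [x56=x59], x57 ↦ [x57], x58 ↦ [x58], x59 ↦ [x56=x59].
For each subset V ⊆ X/∼, compute π^{-1}(V) ⊆ X and check whether π^{-1}(V) ∈ τ. V is open in τ_Q iff π^{-1}(V) ∈ τ.
  V = {}: π^{-1}(V) = ∅ ∈ τ ✓.
  V = {[x56=x59]}: π^{-1}(V) = {x56, x59} ∉ τ ✗.
  V = {[x57]}: π^{-1}(V) = {x57} ∈ τ ✓.
  V = {[x56=x59], [x57]}: π^{-1}(V) = {x56, x57, x59} ∈ τ ✓.
  V = {[x58]}: π^{-1}(V) = {x58} ∉ τ ✗.
  V = {[x56=x59], [x58]}: π^{-1}(V) = {x56, x58, x59} ∉ τ ✗.
  V = {[x57], [x58]}: π^{-1}(V) = {x57, x58} ∈ τ ✓.
  V = {[x56=x59], [x57], [x58]}: π^{-1}(V) = {x56, x57, x58, x59} ∈ τ ✓.
Open sets in the quotient: τ_Q = {{}, {[x57]}, {[x56=x59], [x57]}, {[x57], [x58]}, {[x56=x59], [x57], [x58]}} (5 elements).


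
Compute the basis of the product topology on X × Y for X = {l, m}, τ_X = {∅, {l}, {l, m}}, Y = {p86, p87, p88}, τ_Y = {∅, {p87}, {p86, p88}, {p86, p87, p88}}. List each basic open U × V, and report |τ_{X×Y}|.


Basis B = {∅ × ∅, {l} × {p87}, {l} × {p86, p88}, {l, m} × {p87}, {l} × {p86, p87, p88}, {l, m} × {p86, p88}, {l, m} × {p86, p87, p88}}; |τ_{X×Y}| = 9.

Enumerate products U × V with U ∈ τ_X, V ∈ τ_Y (deduplicated):
  ∅ × ∅ = {} (∅)
  {l} × {p87} = {(l,p87)}
  {l} × {p86, p88} = {(l,p86), (l,p88)}
  {l, m} × {p87} = {(l,p87), (m,p87)}
  {l} × {p86, p87, p88} = {(l,p86), (l,p87), (l,p88)}
  {l, m} × {p86, p88} = {(l,p86), (l,p88), (m,p86), (m,p88)}
  {l, m} × {p86, p87, p88} = {(l,p86), (l,p87), (l,p88), (m,p86), (m,p87), (m,p88)}
These 7 distinct sets form the basis B.
Close under arbitrary unions to get τ_{X×Y}; counting gives |τ_{X×Y}| = 9.


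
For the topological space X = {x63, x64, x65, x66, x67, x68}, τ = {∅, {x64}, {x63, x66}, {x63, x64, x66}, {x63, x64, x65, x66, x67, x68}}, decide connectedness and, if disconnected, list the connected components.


(X, τ) is connected.

Find clopen sets (U ∈ τ with X ∖ U ∈ τ):
  U = ∅, X ∖ U = {x63, x64, x65, x66, x67, x68} — both open, so U is clopen.
  U = {x63, x64, x65, x66, x67, x68}, X ∖ U = ∅ — both open, so U is clopen.
Only trivial clopens (∅ and X) exist, so (X, τ) is connected.
Compute connected components by grouping points that agree on all clopens:
  component: {x63, x64, x65, x66, x67, x68}


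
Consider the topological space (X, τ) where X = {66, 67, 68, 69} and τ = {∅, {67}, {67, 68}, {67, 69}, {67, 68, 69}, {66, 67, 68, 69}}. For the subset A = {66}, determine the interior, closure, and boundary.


int(A) = ∅, cl(A) = {66}, ∂A = {66}.

Closed sets in (X, τ) are complements of opens:
  closed(X, τ) = {∅, {66}, {66, 68}, {66, 69}, {66, 68, 69}, {66, 67, 68, 69}}.
int(A) = ⋃ {U ∈ τ : U ⊆ A}. Opens contained in A: ∅.
Taking the union of these: int(A) = ∅.
cl(A) = ⋂ {C closed : A ⊆ C}. Closed sets containing A: {66}, {66, 68}, {66, 69}, {66, 68, 69}, {66, 67, 68, 69}.
Intersecting these: cl(A) = {66}.
∂A = cl(A) ∖ int(A) = {66} ∖ ∅ = {66}.


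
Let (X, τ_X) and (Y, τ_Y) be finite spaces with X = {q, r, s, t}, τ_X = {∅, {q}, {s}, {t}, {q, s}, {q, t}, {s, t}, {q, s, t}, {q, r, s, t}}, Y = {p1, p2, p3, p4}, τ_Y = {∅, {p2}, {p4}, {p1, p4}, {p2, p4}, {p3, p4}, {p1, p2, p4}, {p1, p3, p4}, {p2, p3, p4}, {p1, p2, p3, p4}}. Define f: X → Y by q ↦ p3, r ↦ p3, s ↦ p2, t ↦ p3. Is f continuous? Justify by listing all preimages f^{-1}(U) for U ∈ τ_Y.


f is NOT continuous.

Compute f^{-1}(U) for each U ∈ τ_Y:
  U = ∅: f^{-1}(U) = ∅ ∈ τ_X ✓.
  U = {p2}: f^{-1}(U) = {s} ∈ τ_X ✓.
  U = {p4}: f^{-1}(U) = ∅ ∈ τ_X ✓.
  U = {p1, p4}: f^{-1}(U) = ∅ ∈ τ_X ✓.
  U = {p2, p4}: f^{-1}(U) = {s} ∈ τ_X ✓.
  U = {p3, p4}: f^{-1}(U) = {q, r, t} ∉ τ_X ✗.
  U = {p1, p2, p4}: f^{-1}(U) = {s} ∈ τ_X ✓.
  U = {p1, p3, p4}: f^{-1}(U) = {q, r, t} ∉ τ_X ✗.
  U = {p2, p3, p4}: f^{-1}(U) = {q, r, s, t} ∈ τ_X ✓.
  U = {p1, p2, p3, p4}: f^{-1}(U) = {q, r, s, t} ∈ τ_X ✓.
Found U = {p3, p4} with f^{-1}(U) = {q, r, t} not in τ_X. Therefore f is NOT continuous.


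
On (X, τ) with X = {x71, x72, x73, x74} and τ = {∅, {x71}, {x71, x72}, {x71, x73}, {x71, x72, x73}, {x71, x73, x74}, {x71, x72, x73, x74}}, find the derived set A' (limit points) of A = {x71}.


A' = {x72, x73, x74}

For each x ∈ X, list the open sets U ∈ τ with x ∈ U, then check whether U ∩ (A ∖ {x}) ≠ ∅ for every such U.
  x = x71: open {x71} ∋ x has {x71} ∩ (A ∖ {x71}) = ∅, so x is NOT a limit point.
  x = x72: opens ∋ x are {x71, x72}, {x71, x72, x73}, {x71, x72, x73, x74}; each meets A ∖ {x72}, so x IS a limit point.
  x = x73: opens ∋ x are {x71, x73}, {x71, x72, x73}, {x71, x73, x74}, {x71, x72, x73, x74}; each meets A ∖ {x73}, so x IS a limit point.
  x = x74: opens ∋ x are {x71, x73, x74}, {x71, x72, x73, x74}; each meets A ∖ {x74}, so x IS a limit point.
Collecting: A' = {x72, x73, x74}.


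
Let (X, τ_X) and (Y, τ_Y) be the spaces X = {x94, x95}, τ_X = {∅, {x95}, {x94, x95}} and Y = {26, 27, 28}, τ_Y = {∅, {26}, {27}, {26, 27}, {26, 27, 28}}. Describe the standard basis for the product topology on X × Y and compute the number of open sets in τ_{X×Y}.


Basis B = {∅ × ∅, {x95} × {26}, {x95} × {27}, {x94, x95} × {26}, {x94, x95} × {27}, {x95} × {26, 27}, {x95} × {26, 27, 28}, {x94, x95} × {26, 27}, {x94, x95} × {26, 27, 28}}; |τ_{X×Y}| = 14.

Enumerate products U × V with U ∈ τ_X, V ∈ τ_Y (deduplicated):
  ∅ × ∅ = {} (∅)
  {x95} × {26} = {(x95,26)}
  {x95} × {27} = {(x95,27)}
  {x94, x95} × {26} = {(x94,26), (x95,26)}
  {x94, x95} × {27} = {(x94,27), (x95,27)}
  {x95} × {26, 27} = {(x95,26), (x95,27)}
  {x95} × {26, 27, 28} = {(x95,26), (x95,27), (x95,28)}
  {x94, x95} × {26, 27} = {(x94,26), (x94,27), (x95,26), (x95,27)}
  {x94, x95} × {26, 27, 28} = {(x94,26), (x94,27), (x94,28), (x95,26), (x95,27), (x95,28)}
These 9 distinct sets form the basis B.
Close under arbitrary unions to get τ_{X×Y}; counting gives |τ_{X×Y}| = 14.


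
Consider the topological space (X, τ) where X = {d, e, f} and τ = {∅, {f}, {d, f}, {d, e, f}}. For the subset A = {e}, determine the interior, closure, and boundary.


int(A) = ∅, cl(A) = {e}, ∂A = {e}.

Closed sets in (X, τ) are complements of opens:
  closed(X, τ) = {∅, {e}, {d, e}, {d, e, f}}.
int(A) = ⋃ {U ∈ τ : U ⊆ A}. Opens contained in A: ∅.
Taking the union of these: int(A) = ∅.
cl(A) = ⋂ {C closed : A ⊆ C}. Closed sets containing A: {e}, {d, e}, {d, e, f}.
Intersecting these: cl(A) = {e}.
∂A = cl(A) ∖ int(A) = {e} ∖ ∅ = {e}.


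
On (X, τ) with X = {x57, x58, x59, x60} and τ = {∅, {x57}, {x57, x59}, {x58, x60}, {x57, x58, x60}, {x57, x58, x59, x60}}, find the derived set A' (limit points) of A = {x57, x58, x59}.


A' = {x59, x60}

For each x ∈ X, list the open sets U ∈ τ with x ∈ U, then check whether U ∩ (A ∖ {x}) ≠ ∅ for every such U.
  x = x57: open {x57} ∋ x has {x57} ∩ (A ∖ {x57}) = ∅, so x is NOT a limit point.
  x = x58: open {x58, x60} ∋ x has {x58, x60} ∩ (A ∖ {x58}) = ∅, so x is NOT a limit point.
  x = x59: opens ∋ x are {x57, x59}, {x57, x58, x59, x60}; each meets A ∖ {x59}, so x IS a limit point.
  x = x60: opens ∋ x are {x58, x60}, {x57, x58, x60}, {x57, x58, x59, x60}; each meets A ∖ {x60}, so x IS a limit point.
Collecting: A' = {x59, x60}.


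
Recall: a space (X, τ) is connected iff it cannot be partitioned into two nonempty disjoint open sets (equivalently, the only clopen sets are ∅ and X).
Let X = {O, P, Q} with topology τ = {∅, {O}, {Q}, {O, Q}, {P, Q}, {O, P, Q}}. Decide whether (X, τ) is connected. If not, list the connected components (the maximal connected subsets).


(X, τ) is disconnected; components = [{O}, {P, Q}].

Find clopen sets (U ∈ τ with X ∖ U ∈ τ):
  U = ∅, X ∖ U = {O, P, Q} — both open, so U is clopen.
  U = {O}, X ∖ U = {P, Q} — both open, so U is clopen.
  U = {P, Q}, X ∖ U = {O} — both open, so U is clopen.
  U = {O, P, Q}, X ∖ U = ∅ — both open, so U is clopen.
Nontrivial clopen(s) exist: e.g. {P, Q}. So (X, τ) is disconnected.
Compute connected components by grouping points that agree on all clopens:
  component: {O}
  component: {P, Q}


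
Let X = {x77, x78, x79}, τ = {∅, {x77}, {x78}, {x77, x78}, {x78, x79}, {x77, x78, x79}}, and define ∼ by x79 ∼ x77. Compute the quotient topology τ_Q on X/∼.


X/∼ = {[x77=x79], [x78]}; |τ_Q| = 3.

Equivalence classes: [x77=x79], [x78].
Quotient map π: X → X/∼ sends x77 ↦ [x77=x79], x78 ↦ [x78], x79 ↦ [x77=x79].
For each subset V ⊆ X/∼, compute π^{-1}(V) ⊆ X and check whether π^{-1}(V) ∈ τ. V is open in τ_Q iff π^{-1}(V) ∈ τ.
  V = {}: π^{-1}(V) = ∅ ∈ τ ✓.
  V = {[x77=x79]}: π^{-1}(V) = {x77, x79} ∉ τ ✗.
  V = {[x78]}: π^{-1}(V) = {x78} ∈ τ ✓.
  V = {[x77=x79], [x78]}: π^{-1}(V) = {x77, x78, x79} ∈ τ ✓.
Open sets in the quotient: τ_Q = {{}, {[x78]}, {[x77=x79], [x78]}} (3 elements).


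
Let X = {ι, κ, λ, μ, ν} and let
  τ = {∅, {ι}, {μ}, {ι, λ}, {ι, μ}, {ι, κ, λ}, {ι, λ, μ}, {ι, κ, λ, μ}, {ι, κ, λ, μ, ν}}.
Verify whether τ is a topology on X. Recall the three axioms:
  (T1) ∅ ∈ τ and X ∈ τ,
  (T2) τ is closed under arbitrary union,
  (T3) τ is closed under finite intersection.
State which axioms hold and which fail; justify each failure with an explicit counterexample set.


τ IS a topology on X.

Axiom (T1): ∅ ∈ τ? Yes; X ∈ τ? Yes.
Axiom (T2/T3): check pairwise unions and intersections of members of τ.
All pairwise intersections and unions checked — each lies in τ. Therefore τ satisfies (T1), (T2), (T3): it IS a topology on X.


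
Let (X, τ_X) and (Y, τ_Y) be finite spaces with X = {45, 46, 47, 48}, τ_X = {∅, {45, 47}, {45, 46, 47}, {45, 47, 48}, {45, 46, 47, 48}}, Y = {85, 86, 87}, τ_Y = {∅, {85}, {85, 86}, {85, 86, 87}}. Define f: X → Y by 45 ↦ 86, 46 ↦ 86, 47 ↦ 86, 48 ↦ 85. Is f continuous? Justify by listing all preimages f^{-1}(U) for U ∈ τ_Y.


f is NOT continuous.

Compute f^{-1}(U) for each U ∈ τ_Y:
  U = ∅: f^{-1}(U) = ∅ ∈ τ_X ✓.
  U = {85}: f^{-1}(U) = {48} ∉ τ_X ✗.
  U = {85, 86}: f^{-1}(U) = {45, 46, 47, 48} ∈ τ_X ✓.
  U = {85, 86, 87}: f^{-1}(U) = {45, 46, 47, 48} ∈ τ_X ✓.
Found U = {85} with f^{-1}(U) = {48} not in τ_X. Therefore f is NOT continuous.


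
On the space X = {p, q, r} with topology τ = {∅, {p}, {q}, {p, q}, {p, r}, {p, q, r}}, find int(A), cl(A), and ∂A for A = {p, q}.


int(A) = {p, q}, cl(A) = {p, q, r}, ∂A = {r}.

Closed sets in (X, τ) are complements of opens:
  closed(X, τ) = {∅, {q}, {r}, {p, r}, {q, r}, {p, q, r}}.
int(A) = ⋃ {U ∈ τ : U ⊆ A}. Opens contained in A: ∅, {p}, {q}, {p, q}.
Taking the union of these: int(A) = {p, q}.
cl(A) = ⋂ {C closed : A ⊆ C}. Closed sets containing A: {p, q, r}.
Intersecting these: cl(A) = {p, q, r}.
∂A = cl(A) ∖ int(A) = {p, q, r} ∖ {p, q} = {r}.


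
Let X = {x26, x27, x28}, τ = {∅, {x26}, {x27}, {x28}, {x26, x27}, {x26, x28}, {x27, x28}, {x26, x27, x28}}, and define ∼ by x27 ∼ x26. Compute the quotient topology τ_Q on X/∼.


X/∼ = {[x26=x27], [x28]}; |τ_Q| = 4.

Equivalence classes: [x26=x27], [x28].
Quotient map π: X → X/∼ sends x26 ↦ [x26=x27], x27 ↦ [x26=x27], x28 ↦ [x28].
For each subset V ⊆ X/∼, compute π^{-1}(V) ⊆ X and check whether π^{-1}(V) ∈ τ. V is open in τ_Q iff π^{-1}(V) ∈ τ.
  V = {}: π^{-1}(V) = ∅ ∈ τ ✓.
  V = {[x26=x27]}: π^{-1}(V) = {x26, x27} ∈ τ ✓.
  V = {[x28]}: π^{-1}(V) = {x28} ∈ τ ✓.
  V = {[x26=x27], [x28]}: π^{-1}(V) = {x26, x27, x28} ∈ τ ✓.
Open sets in the quotient: τ_Q = {{}, {[x26=x27]}, {[x28]}, {[x26=x27], [x28]}} (4 elements).


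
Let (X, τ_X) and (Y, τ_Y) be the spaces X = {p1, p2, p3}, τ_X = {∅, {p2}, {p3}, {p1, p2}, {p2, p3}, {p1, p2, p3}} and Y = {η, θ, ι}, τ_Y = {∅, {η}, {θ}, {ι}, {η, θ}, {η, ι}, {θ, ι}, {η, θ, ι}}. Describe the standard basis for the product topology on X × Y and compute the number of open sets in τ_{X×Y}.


Basis B = {∅ × ∅, {p2} × {η}, {p2} × {θ}, {p2} × {ι}, {p3} × {η}, {p3} × {θ}, {p3} × {ι}, {p1, p2} × {η}, {p1, p2} × {θ}, {p1, p2} × {ι}, {p2} × {η, θ}, {p2} × {η, ι}, {p2, p3} × {η}, {p2} × {θ, ι}, {p2, p3} × {θ}, {p2, p3} × {ι}, {p3} × {η, θ}, {p3} × {η, ι}, {p3} × {θ, ι}, {p1, p2, p3} × {η}, {p1, p2, p3} × {θ}, {p1, p2, p3} × {ι}, {p2} × {η, θ, ι}, {p3} × {η, θ, ι}, {p1, p2} × {η, θ}, {p1, p2} × {η, ι}, {p1, p2} × {θ, ι}, {p2, p3} × {η, θ}, {p2, p3} × {η, ι}, {p2, p3} × {θ, ι}, {p1, p2} × {η, θ, ι}, {p1, p2, p3} × {η, θ}, {p1, p2, p3} × {η, ι}, {p1, p2, p3} × {θ, ι}, {p2, p3} × {η, θ, ι}, {p1, p2, p3} × {η, θ, ι}}; |τ_{X×Y}| = 216.

Enumerate products U × V with U ∈ τ_X, V ∈ τ_Y (deduplicated):
  ∅ × ∅ = {} (∅)
  {p2} × {η} = {(p2,η)}
  {p2} × {θ} = {(p2,θ)}
  {p2} × {ι} = {(p2,ι)}
  {p3} × {η} = {(p3,η)}
  {p3} × {θ} = {(p3,θ)}
  {p3} × {ι} = {(p3,ι)}
  {p1, p2} × {η} = {(p1,η), (p2,η)}
  {p1, p2} × {θ} = {(p1,θ), (p2,θ)}
  {p1, p2} × {ι} = {(p1,ι), (p2,ι)}
  {p2} × {η, θ} = {(p2,η), (p2,θ)}
  {p2} × {η, ι} = {(p2,η), (p2,ι)}
  {p2, p3} × {η} = {(p2,η), (p3,η)}
  {p2} × {θ, ι} = {(p2,θ), (p2,ι)}
  {p2, p3} × {θ} = {(p2,θ), (p3,θ)}
  {p2, p3} × {ι} = {(p2,ι), (p3,ι)}
  {p3} × {η, θ} = {(p3,η), (p3,θ)}
  {p3} × {η, ι} = {(p3,η), (p3,ι)}
  {p3} × {θ, ι} = {(p3,θ), (p3,ι)}
  {p1, p2, p3} × {η} = {(p1,η), (p2,η), (p3,η)}
  {p1, p2, p3} × {θ} = {(p1,θ), (p2,θ), (p3,θ)}
  {p1, p2, p3} × {ι} = {(p1,ι), (p2,ι), (p3,ι)}
  {p2} × {η, θ, ι} = {(p2,η), (p2,θ), (p2,ι)}
  {p3} × {η, θ, ι} = {(p3,η), (p3,θ), (p3,ι)}
  {p1, p2} × {η, θ} = {(p1,η), (p1,θ), (p2,η), (p2,θ)}
  {p1, p2} × {η, ι} = {(p1,η), (p1,ι), (p2,η), (p2,ι)}
  {p1, p2} × {θ, ι} = {(p1,θ), (p1,ι), (p2,θ), (p2,ι)}
  {p2, p3} × {η, θ} = {(p2,η), (p2,θ), (p3,η), (p3,θ)}
  {p2, p3} × {η, ι} = {(p2,η), (p2,ι), (p3,η), (p3,ι)}
  {p2, p3} × {θ, ι} = {(p2,θ), (p2,ι), (p3,θ), (p3,ι)}
  {p1, p2} × {η, θ, ι} = {(p1,η), (p1,θ), (p1,ι), (p2,η), (p2,θ), (p2,ι)}
  {p1, p2, p3} × {η, θ} = {(p1,η), (p1,θ), (p2,η), (p2,θ), (p3,η), (p3,θ)}
  {p1, p2, p3} × {η, ι} = {(p1,η), (p1,ι), (p2,η), (p2,ι), (p3,η), (p3,ι)}
  {p1, p2, p3} × {θ, ι} = {(p1,θ), (p1,ι), (p2,θ), (p2,ι), (p3,θ), (p3,ι)}
  {p2, p3} × {η, θ, ι} = {(p2,η), (p2,θ), (p2,ι), (p3,η), (p3,θ), (p3,ι)}
  {p1, p2, p3} × {η, θ, ι} = {(p1,η), (p1,θ), (p1,ι), (p2,η), (p2,θ), (p2,ι), (p3,η), (p3,θ), (p3,ι)}
These 36 distinct sets form the basis B.
Close under arbitrary unions to get τ_{X×Y}; counting gives |τ_{X×Y}| = 216.
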